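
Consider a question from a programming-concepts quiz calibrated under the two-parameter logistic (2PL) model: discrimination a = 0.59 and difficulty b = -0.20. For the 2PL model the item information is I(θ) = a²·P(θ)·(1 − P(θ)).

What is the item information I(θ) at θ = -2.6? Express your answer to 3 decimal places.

0.055

P = 1/(1+e^{1.4160}) = 0.1953
P(1−P) = 0.1953 × 0.8047 = 0.1572
I = a² × P(1−P) = 0.59² × 0.1572 = 0.05470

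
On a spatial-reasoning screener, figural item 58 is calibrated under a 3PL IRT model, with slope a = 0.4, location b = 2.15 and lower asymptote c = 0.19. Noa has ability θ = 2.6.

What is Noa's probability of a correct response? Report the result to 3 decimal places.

0.631

P(θ) = c + (1 − c) · 1 / (1 + exp(−a(θ − b)))
Exponent: 0.4 × (2.6 − 2.15) = 0.1800
1/(1 + e^{-0.1800}) = 0.5449
P = 0.19 + 0.81 × 0.5449 = 0.6314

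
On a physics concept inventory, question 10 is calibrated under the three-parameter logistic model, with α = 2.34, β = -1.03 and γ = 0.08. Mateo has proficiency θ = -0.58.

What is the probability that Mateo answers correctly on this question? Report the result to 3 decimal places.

0.762

P(θ) = γ + (1 − γ) · 1 / (1 + exp(−α(θ − β)))
Exponent: 2.34 × (-0.58 − (-1.03)) = 1.0530
1/(1 + e^{-1.0530}) = 0.7414
P = 0.08 + 0.92 × 0.7414 = 0.7620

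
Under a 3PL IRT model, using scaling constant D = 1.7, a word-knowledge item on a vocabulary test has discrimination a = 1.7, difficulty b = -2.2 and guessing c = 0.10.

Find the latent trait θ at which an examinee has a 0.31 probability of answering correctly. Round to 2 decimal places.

P(θ) = c + (1 − c) · 1 / (1 + exp(−D·a(θ − b)))
Remove guessing floor: (0.31 − 0.10)/(1 − 0.10) = 0.2333
logit = ln(0.2333/0.7667) = -1.1896
θ = b + logit/(1.7·a) = -2.2 + (-1.1896)/2.8900 = -2.6116

-2.61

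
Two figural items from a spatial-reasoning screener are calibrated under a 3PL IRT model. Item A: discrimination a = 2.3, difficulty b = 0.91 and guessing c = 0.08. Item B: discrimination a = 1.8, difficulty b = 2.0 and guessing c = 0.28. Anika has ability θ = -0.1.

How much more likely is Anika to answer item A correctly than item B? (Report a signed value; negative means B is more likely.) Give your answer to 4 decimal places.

P(θ) = c + (1 − c) · 1 / (1 + exp(−a(θ − b)))
P_A = 0.1621
P_B = 0.2961
P_A − P_B = -0.1340

-0.1340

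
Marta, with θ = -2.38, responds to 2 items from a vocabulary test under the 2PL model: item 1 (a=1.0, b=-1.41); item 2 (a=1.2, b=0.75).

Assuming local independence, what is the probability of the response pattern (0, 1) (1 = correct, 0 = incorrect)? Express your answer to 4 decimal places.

0.0166

P(θ) = 1 / (1 + exp(−a(θ − b)))
P_1 = 1/(1+e^{0.9700}) = 0.2749
P_2 = 1/(1+e^{3.7560}) = 0.0228
L = (1−P_1) × P_2 = 0.7251 × 0.0228 = 0.01656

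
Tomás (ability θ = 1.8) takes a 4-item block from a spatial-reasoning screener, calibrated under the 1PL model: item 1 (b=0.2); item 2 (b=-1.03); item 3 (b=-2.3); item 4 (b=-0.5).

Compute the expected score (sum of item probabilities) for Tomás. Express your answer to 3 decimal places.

3.669

P(θ) = 1 / (1 + exp(−(θ − b)))
P_1 = 1/(1+e^{-1.6000}) = 0.8320
P_2 = 1/(1+e^{-2.8300}) = 0.9443
P_3 = 1/(1+e^{-4.1000}) = 0.9837
P_4 = 1/(1+e^{-2.3000}) = 0.9089
E[score] = 0.8320 + 0.9443 + 0.9837 + 0.9089 = 3.6689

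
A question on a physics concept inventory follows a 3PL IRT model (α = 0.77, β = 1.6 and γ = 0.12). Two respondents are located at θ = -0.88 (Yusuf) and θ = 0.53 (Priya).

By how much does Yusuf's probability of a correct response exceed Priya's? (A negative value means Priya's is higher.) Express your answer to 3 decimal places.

P(θ) = γ + (1 − γ) · 1 / (1 + exp(−α(θ − β)))
P(Yusuf) = 0.2335  [exponent -1.9096]
P(Priya) = 0.3883  [exponent -0.8239]
Difference = 0.2335 − 0.3883 = -0.1548

-0.155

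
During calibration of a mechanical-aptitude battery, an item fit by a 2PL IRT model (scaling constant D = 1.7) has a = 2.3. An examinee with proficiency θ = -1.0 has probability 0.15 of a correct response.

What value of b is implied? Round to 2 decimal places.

P(θ) = 1 / (1 + exp(−D·a(θ − b)))
logit(0.15) = ln(0.15/0.85) = -1.7346
b = θ − logit/(1.7·a) = -1.0 − (-1.7346)/3.9100 = -0.5564

-0.56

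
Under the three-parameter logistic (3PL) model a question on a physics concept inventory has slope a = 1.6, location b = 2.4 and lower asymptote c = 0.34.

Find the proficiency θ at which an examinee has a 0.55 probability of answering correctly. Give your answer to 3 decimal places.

1.924

P(θ) = c + (1 − c) · 1 / (1 + exp(−a(θ − b)))
Remove guessing floor: (0.55 − 0.34)/(1 − 0.34) = 0.3182
logit = ln(0.3182/0.6818) = -0.7621
θ = b + logit/(a) = 2.4 + (-0.7621)/1.6000 = 1.9237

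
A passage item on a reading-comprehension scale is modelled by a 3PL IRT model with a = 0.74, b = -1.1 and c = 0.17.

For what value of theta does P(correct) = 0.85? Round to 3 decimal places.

0.943

P(theta) = c + (1 − c) · 1 / (1 + exp(−a(theta − b)))
Remove guessing floor: (0.85 − 0.17)/(1 − 0.17) = 0.8193
logit = ln(0.8193/0.1807) = 1.5115
theta = b + logit/(a) = -1.1 + 1.5115/0.7400 = 0.9425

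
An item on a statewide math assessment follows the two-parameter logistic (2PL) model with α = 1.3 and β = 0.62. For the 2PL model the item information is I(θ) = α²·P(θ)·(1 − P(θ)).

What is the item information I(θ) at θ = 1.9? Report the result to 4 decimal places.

P = 1/(1+e^{-1.6640}) = 0.8408
P(1−P) = 0.8408 × 0.1592 = 0.1339
I = α² × P(1−P) = 1.3² × 0.1339 = 0.22625

0.2262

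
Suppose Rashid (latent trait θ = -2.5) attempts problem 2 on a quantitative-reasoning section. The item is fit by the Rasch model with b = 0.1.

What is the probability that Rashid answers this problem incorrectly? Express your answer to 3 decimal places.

P(θ) = 1 / (1 + exp(−(θ − b)))
Exponent: (-2.5 − 0.1) = -2.6000
1/(1 + e^{2.6000}) = 0.0691
P = 0.0691
P(incorrect) = 1 − 0.0691 = 0.9309

0.931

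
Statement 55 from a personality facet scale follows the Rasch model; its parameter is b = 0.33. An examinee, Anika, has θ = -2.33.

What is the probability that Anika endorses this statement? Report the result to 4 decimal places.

0.0654

P(θ) = 1 / (1 + exp(−(θ − b)))
Exponent: (-2.33 − 0.33) = -2.6600
1/(1 + e^{2.6600}) = 0.0654
P = 0.0654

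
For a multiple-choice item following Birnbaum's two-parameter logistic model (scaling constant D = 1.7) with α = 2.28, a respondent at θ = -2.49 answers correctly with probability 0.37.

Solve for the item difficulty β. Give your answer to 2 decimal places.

-2.35

P(θ) = 1 / (1 + exp(−D·α(θ − β)))
logit(0.37) = ln(0.37/0.63) = -0.5322
β = θ − logit/(1.7·α) = -2.49 − (-0.5322)/3.8760 = -2.3527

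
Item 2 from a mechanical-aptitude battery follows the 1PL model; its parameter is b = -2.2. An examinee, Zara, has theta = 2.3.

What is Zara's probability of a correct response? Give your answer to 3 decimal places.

0.989

P(theta) = 1 / (1 + exp(−(theta − b)))
Exponent: (2.3 − (-2.2)) = 4.5000
1/(1 + e^{-4.5000}) = 0.9890
P = 0.9890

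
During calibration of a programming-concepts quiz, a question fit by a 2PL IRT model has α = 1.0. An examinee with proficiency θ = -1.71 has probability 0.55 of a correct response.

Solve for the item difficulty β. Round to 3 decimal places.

P(θ) = 1 / (1 + exp(−α(θ − β)))
logit(0.55) = ln(0.55/0.45) = 0.2007
β = θ − logit/(α) = -1.71 − 0.2007/1.0000 = -1.9107

-1.911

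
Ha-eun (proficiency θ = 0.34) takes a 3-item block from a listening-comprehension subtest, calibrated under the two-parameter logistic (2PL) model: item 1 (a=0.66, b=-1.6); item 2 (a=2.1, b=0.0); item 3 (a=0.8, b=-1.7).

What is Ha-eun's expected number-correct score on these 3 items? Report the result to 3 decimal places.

P(θ) = 1 / (1 + exp(−a(θ − b)))
P_1 = 1/(1+e^{-1.2804}) = 0.7825
P_2 = 1/(1+e^{-0.7140}) = 0.6713
P_3 = 1/(1+e^{-1.6320}) = 0.8364
E[score] = 0.7825 + 0.6713 + 0.8364 = 2.2902

2.290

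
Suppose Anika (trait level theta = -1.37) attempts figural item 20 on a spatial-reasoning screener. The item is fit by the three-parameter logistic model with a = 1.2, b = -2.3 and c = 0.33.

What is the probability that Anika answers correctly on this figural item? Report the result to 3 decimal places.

0.835

P(theta) = c + (1 − c) · 1 / (1 + exp(−a(theta − b)))
Exponent: 1.2 × (-1.37 − (-2.3)) = 1.1160
1/(1 + e^{-1.1160}) = 0.7532
P = 0.33 + 0.67 × 0.7532 = 0.8347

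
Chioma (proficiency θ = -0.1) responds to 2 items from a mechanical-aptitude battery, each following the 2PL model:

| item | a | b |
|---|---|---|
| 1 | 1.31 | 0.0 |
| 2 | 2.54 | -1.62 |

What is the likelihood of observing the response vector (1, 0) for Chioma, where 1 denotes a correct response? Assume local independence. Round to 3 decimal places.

P(θ) = 1 / (1 + exp(−a(θ − b)))
P_1 = 1/(1+e^{0.1310}) = 0.4673
P_2 = 1/(1+e^{-3.8608}) = 0.9794
L = P_1 × (1−P_2) = 0.4673 × 0.0206 = 0.00963

0.010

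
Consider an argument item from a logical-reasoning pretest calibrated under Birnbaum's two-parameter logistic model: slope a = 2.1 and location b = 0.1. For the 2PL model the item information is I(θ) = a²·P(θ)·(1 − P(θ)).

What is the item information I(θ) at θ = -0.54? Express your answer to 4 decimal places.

0.7235

P = 1/(1+e^{1.3440}) = 0.2069
P(1−P) = 0.2069 × 0.7931 = 0.1641
I = a² × P(1−P) = 2.1² × 0.1641 = 0.72353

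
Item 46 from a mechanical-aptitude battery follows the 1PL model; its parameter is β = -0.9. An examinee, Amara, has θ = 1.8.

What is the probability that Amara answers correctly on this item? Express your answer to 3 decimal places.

P(θ) = 1 / (1 + exp(−(θ − β)))
Exponent: (1.8 − (-0.9)) = 2.7000
1/(1 + e^{-2.7000}) = 0.9370
P = 0.9370

0.937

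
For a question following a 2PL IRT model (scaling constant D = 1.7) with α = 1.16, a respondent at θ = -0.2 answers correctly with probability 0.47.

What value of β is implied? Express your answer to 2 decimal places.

-0.14

P(θ) = 1 / (1 + exp(−D·α(θ − β)))
logit(0.47) = ln(0.47/0.53) = -0.1201
β = θ − logit/(1.7·α) = -0.2 − (-0.1201)/1.9720 = -0.1391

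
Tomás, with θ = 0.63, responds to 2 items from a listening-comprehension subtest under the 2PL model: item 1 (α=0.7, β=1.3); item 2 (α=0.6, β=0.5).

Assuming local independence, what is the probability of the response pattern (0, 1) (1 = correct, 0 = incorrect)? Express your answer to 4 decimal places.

P(θ) = 1 / (1 + exp(−α(θ − β)))
P_1 = 1/(1+e^{0.4690}) = 0.3849
P_2 = 1/(1+e^{-0.0780}) = 0.5195
L = (1−P_1) × P_2 = 0.6151 × 0.5195 = 0.31956

0.3196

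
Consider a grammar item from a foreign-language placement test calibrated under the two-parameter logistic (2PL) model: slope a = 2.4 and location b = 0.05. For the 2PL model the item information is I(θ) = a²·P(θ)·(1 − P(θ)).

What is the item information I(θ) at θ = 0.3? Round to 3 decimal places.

P = 1/(1+e^{-0.6000}) = 0.6457
P(1−P) = 0.6457 × 0.3543 = 0.2288
I = a² × P(1−P) = 2.4² × 0.2288 = 1.31780

1.318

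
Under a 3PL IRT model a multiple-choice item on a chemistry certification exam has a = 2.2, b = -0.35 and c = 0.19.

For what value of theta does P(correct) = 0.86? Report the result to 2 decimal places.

P(theta) = c + (1 − c) · 1 / (1 + exp(−a(theta − b)))
Remove guessing floor: (0.86 − 0.19)/(1 − 0.19) = 0.8272
logit = ln(0.8272/0.1728) = 1.5656
theta = b + logit/(a) = -0.35 + 1.5656/2.2000 = 0.3617

0.36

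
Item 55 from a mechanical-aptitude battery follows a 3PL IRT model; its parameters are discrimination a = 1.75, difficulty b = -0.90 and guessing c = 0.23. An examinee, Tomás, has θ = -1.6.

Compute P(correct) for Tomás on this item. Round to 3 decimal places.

P(θ) = c + (1 − c) · 1 / (1 + exp(−a(θ − b)))
Exponent: 1.75 × (-1.6 − (-0.90)) = -1.2250
1/(1 + e^{1.2250}) = 0.2271
P = 0.23 + 0.77 × 0.2271 = 0.4048

0.405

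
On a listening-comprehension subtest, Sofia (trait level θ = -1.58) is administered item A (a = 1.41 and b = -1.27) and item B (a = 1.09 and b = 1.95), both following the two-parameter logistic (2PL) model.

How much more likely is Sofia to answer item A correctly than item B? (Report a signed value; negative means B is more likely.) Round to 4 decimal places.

P(θ) = 1 / (1 + exp(−a(θ − b)))
P_A = 0.3924
P_B = 0.0209
P_A − P_B = 0.3715

0.3715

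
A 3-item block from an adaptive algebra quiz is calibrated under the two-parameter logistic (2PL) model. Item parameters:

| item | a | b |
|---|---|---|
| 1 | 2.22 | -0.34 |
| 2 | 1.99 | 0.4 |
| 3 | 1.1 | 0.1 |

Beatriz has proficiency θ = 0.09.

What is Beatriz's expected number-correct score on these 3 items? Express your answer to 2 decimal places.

1.57

P(θ) = 1 / (1 + exp(−a(θ − b)))
P_1 = 1/(1+e^{-0.9546}) = 0.7220
P_2 = 1/(1+e^{0.6169}) = 0.3505
P_3 = 1/(1+e^{0.0110}) = 0.4973
E[score] = 0.7220 + 0.3505 + 0.4973 = 1.5698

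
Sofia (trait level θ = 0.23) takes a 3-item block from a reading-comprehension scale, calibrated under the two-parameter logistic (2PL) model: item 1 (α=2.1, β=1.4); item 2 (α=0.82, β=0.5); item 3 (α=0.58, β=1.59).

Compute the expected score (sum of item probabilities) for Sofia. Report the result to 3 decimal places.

P(θ) = 1 / (1 + exp(−α(θ − β)))
P_1 = 1/(1+e^{2.4570}) = 0.0789
P_2 = 1/(1+e^{0.2214}) = 0.4449
P_3 = 1/(1+e^{0.7888}) = 0.3124
E[score] = 0.0789 + 0.4449 + 0.3124 = 0.8362

0.836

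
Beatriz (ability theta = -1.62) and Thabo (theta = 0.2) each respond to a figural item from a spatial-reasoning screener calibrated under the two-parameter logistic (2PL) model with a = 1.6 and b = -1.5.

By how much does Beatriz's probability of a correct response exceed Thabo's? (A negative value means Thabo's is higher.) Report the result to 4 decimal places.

P(theta) = 1 / (1 + exp(−a(theta − b)))
P(Beatriz) = 0.4521  [exponent -0.1920]
P(Thabo) = 0.9382  [exponent 2.7200]
Difference = 0.4521 − 0.9382 = -0.4860

-0.4860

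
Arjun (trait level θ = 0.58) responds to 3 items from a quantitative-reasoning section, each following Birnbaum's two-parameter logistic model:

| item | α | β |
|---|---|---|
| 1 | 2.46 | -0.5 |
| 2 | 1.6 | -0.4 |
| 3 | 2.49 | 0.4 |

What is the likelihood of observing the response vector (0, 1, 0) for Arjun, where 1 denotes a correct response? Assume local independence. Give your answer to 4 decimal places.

P(θ) = 1 / (1 + exp(−α(θ − β)))
P_1 = 1/(1+e^{-2.6568}) = 0.9344
P_2 = 1/(1+e^{-1.5680}) = 0.8275
P_3 = 1/(1+e^{-0.4482}) = 0.6102
L = (1−P_1) × P_2 × (1−P_3) = 0.0656 × 0.8275 × 0.3898 = 0.02115

0.0211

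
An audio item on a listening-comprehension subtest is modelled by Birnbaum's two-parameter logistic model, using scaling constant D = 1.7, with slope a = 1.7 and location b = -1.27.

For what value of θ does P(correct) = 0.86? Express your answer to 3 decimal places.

P(θ) = 1 / (1 + exp(−D·a(θ − b)))
logit = ln(0.8600/0.1400) = 1.8153
θ = b + logit/(1.7·a) = -1.27 + 1.8153/2.8900 = -0.6419

-0.642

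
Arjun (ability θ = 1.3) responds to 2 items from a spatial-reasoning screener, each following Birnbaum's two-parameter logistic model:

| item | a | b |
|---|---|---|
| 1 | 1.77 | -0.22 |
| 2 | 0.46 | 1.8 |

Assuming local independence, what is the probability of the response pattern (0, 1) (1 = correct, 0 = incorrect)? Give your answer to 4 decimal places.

P(θ) = 1 / (1 + exp(−a(θ − b)))
P_1 = 1/(1+e^{-2.6904}) = 0.9365
P_2 = 1/(1+e^{0.2300}) = 0.4428
L = (1−P_1) × P_2 = 0.0635 × 0.4428 = 0.02813

0.0281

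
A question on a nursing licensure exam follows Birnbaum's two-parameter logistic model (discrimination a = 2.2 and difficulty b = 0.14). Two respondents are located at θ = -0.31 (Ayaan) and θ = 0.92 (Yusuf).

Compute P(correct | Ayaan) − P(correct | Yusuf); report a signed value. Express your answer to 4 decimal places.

-0.5767

P(θ) = 1 / (1 + exp(−a(θ − b)))
P(Ayaan) = 0.2709  [exponent -0.9900]
P(Yusuf) = 0.8476  [exponent 1.7160]
Difference = 0.2709 − 0.8476 = -0.5767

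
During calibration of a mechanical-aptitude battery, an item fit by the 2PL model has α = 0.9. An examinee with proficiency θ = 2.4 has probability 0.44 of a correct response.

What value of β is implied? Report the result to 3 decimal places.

2.668

P(θ) = 1 / (1 + exp(−α(θ − β)))
logit(0.44) = ln(0.44/0.56) = -0.2412
β = θ − logit/(α) = 2.4 − (-0.2412)/0.9000 = 2.6680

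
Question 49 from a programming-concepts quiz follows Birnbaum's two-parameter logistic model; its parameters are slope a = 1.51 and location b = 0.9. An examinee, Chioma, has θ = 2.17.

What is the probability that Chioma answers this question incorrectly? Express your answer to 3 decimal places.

0.128

P(θ) = 1 / (1 + exp(−a(θ − b)))
Exponent: 1.51 × (2.17 − 0.9) = 1.9177
1/(1 + e^{-1.9177}) = 0.8719
P(incorrect) = 1 − 0.8719 = 0.1281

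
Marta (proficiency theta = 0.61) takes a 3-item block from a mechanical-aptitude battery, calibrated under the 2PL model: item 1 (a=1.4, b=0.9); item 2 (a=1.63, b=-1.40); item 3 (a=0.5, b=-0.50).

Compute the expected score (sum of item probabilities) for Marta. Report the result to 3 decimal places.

1.999

P(theta) = 1 / (1 + exp(−a(theta − b)))
P_1 = 1/(1+e^{0.4060}) = 0.3999
P_2 = 1/(1+e^{-3.2763}) = 0.9636
P_3 = 1/(1+e^{-0.5550}) = 0.6353
E[score] = 0.3999 + 0.9636 + 0.6353 = 1.9988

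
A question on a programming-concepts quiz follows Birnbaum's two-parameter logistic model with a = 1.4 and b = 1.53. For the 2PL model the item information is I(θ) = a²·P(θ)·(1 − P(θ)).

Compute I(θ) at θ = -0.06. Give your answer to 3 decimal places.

P = 1/(1+e^{2.2260}) = 0.0974
P(1−P) = 0.0974 × 0.9026 = 0.0879
I = a² × P(1−P) = 1.4² × 0.0879 = 0.17237

0.172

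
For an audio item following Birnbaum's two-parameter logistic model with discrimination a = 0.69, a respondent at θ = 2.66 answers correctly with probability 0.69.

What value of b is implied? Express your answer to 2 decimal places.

P(θ) = 1 / (1 + exp(−a(θ − b)))
logit(0.69) = ln(0.69/0.31) = 0.8001
b = θ − logit/(a) = 2.66 − 0.8001/0.6900 = 1.5004

1.50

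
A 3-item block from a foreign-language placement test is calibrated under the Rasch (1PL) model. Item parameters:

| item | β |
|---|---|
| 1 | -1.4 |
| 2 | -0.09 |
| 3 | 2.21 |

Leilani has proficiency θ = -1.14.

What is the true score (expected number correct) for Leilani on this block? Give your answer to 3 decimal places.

P(θ) = 1 / (1 + exp(−(θ − β)))
P_1 = 1/(1+e^{-0.2600}) = 0.5646
P_2 = 1/(1+e^{1.0500}) = 0.2592
P_3 = 1/(1+e^{3.3500}) = 0.0339
E[score] = 0.5646 + 0.2592 + 0.0339 = 0.8578

0.858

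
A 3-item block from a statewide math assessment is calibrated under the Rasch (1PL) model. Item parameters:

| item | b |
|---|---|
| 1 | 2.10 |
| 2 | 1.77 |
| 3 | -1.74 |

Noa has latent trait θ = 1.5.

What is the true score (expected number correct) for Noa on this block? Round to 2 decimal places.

1.75

P(θ) = 1 / (1 + exp(−(θ − b)))
P_1 = 1/(1+e^{0.6000}) = 0.3543
P_2 = 1/(1+e^{0.2700}) = 0.4329
P_3 = 1/(1+e^{-3.2400}) = 0.9623
E[score] = 0.3543 + 0.4329 + 0.9623 = 1.7496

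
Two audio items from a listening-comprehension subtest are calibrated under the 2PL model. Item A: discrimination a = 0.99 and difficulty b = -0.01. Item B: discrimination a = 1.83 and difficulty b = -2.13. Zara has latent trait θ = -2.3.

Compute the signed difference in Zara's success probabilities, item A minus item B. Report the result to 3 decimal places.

P(θ) = 1 / (1 + exp(−a(θ − b)))
P_A = 0.0939
P_B = 0.4228
P_A − P_B = -0.3290

-0.329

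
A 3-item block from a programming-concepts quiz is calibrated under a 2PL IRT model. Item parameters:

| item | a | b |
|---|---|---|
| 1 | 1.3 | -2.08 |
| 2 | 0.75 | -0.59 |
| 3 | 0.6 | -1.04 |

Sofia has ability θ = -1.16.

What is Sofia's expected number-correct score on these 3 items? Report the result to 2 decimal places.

1.64

P(θ) = 1 / (1 + exp(−a(θ − b)))
P_1 = 1/(1+e^{-1.1960}) = 0.7678
P_2 = 1/(1+e^{0.4275}) = 0.3947
P_3 = 1/(1+e^{0.0720}) = 0.4820
E[score] = 0.7678 + 0.3947 + 0.4820 = 1.6445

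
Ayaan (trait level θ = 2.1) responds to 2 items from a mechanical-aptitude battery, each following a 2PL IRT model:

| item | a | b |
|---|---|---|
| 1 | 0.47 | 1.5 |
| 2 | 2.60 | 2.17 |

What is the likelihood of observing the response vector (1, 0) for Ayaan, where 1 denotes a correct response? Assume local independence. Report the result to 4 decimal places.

0.3109

P(θ) = 1 / (1 + exp(−a(θ − b)))
P_1 = 1/(1+e^{-0.2820}) = 0.5700
P_2 = 1/(1+e^{0.1820}) = 0.4546
L = P_1 × (1−P_2) = 0.5700 × 0.5454 = 0.31088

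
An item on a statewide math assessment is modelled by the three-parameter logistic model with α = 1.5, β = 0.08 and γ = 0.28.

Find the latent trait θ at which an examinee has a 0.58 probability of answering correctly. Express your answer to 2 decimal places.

P(θ) = γ + (1 − γ) · 1 / (1 + exp(−α(θ − β)))
Remove guessing floor: (0.58 − 0.28)/(1 − 0.28) = 0.4167
logit = ln(0.4167/0.5833) = -0.3365
θ = β + logit/(α) = 0.08 + (-0.3365)/1.5000 = -0.1443

-0.14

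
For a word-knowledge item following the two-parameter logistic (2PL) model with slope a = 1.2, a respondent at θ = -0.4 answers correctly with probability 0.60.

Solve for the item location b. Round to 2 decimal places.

P(θ) = 1 / (1 + exp(−a(θ − b)))
logit(0.60) = ln(0.60/0.40) = 0.4055
b = θ − logit/(a) = -0.4 − 0.4055/1.2000 = -0.7379

-0.74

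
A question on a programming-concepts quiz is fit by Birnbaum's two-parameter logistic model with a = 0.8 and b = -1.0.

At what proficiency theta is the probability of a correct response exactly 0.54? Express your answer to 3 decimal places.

P(theta) = 1 / (1 + exp(−a(theta − b)))
logit = ln(0.5400/0.4600) = 0.1603
theta = b + logit/(a) = -1.0 + 0.1603/0.8000 = -0.7996

-0.800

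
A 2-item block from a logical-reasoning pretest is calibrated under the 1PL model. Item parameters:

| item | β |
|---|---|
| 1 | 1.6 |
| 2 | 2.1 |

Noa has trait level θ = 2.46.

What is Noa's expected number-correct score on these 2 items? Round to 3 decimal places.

1.292

P(θ) = 1 / (1 + exp(−(θ − β)))
P_1 = 1/(1+e^{-0.8600}) = 0.7027
P_2 = 1/(1+e^{-0.3600}) = 0.5890
E[score] = 0.7027 + 0.5890 = 1.2917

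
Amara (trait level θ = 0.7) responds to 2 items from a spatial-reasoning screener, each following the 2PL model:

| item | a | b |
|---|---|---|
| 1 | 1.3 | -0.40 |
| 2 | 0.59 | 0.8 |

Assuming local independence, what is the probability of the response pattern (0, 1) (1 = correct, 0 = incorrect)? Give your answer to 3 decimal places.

P(θ) = 1 / (1 + exp(−a(θ − b)))
P_1 = 1/(1+e^{-1.4300}) = 0.8069
P_2 = 1/(1+e^{0.0590}) = 0.4853
L = (1−P_1) × P_2 = 0.1931 × 0.4853 = 0.09370

0.094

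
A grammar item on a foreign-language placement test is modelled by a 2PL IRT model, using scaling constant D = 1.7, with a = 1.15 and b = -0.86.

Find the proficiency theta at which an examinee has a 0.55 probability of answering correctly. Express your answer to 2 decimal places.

P(theta) = 1 / (1 + exp(−D·a(theta − b)))
logit = ln(0.5500/0.4500) = 0.2007
theta = b + logit/(1.7·a) = -0.86 + 0.2007/1.9550 = -0.7574

-0.76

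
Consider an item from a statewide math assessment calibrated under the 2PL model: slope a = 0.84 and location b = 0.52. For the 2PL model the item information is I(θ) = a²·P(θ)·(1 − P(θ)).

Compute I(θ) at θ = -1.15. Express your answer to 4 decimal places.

0.1118

P = 1/(1+e^{1.4028}) = 0.1974
P(1−P) = 0.1974 × 0.8026 = 0.1584
I = a² × P(1−P) = 0.84² × 0.1584 = 0.11178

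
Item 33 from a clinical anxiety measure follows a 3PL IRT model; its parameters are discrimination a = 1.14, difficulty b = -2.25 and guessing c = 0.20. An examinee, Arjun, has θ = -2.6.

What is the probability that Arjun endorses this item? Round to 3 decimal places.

0.521

P(θ) = c + (1 − c) · 1 / (1 + exp(−a(θ − b)))
Exponent: 1.14 × (-2.6 − (-2.25)) = -0.3990
1/(1 + e^{0.3990}) = 0.4016
P = 0.20 + 0.80 × 0.4016 = 0.5212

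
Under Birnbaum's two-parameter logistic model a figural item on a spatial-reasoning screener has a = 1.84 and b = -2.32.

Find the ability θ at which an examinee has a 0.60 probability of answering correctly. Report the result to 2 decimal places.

P(θ) = 1 / (1 + exp(−a(θ − b)))
logit = ln(0.6000/0.4000) = 0.4055
θ = b + logit/(a) = -2.32 + 0.4055/1.8400 = -2.0996

-2.10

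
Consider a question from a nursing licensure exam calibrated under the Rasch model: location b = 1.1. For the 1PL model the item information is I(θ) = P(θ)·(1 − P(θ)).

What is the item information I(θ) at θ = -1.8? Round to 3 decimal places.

0.049

P = 1/(1+e^{2.9000}) = 0.0522
P(1−P) = 0.0522 × 0.9478 = 0.0494
I = P(1−P) = 0.04943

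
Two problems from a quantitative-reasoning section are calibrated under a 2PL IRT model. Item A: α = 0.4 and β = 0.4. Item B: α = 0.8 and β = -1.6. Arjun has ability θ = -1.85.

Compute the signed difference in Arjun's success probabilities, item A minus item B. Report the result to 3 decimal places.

-0.161

P(θ) = 1 / (1 + exp(−α(θ − β)))
P_A = 0.2891
P_B = 0.4502
P_A − P_B = -0.1611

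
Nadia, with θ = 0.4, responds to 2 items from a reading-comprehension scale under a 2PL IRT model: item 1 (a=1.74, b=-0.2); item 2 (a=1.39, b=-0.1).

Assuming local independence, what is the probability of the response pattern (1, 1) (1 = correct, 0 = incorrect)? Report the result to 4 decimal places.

P(θ) = 1 / (1 + exp(−a(θ − b)))
P_1 = 1/(1+e^{-1.0440}) = 0.7396
P_2 = 1/(1+e^{-0.6950}) = 0.6671
L = P_1 × P_2 = 0.7396 × 0.6671 = 0.49339

0.4934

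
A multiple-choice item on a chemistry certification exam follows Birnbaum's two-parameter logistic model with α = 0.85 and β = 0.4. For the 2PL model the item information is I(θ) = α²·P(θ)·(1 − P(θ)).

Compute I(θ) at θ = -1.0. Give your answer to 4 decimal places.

0.1292

P = 1/(1+e^{1.1900}) = 0.2333
P(1−P) = 0.2333 × 0.7667 = 0.1788
I = α² × P(1−P) = 0.85² × 0.1788 = 0.12922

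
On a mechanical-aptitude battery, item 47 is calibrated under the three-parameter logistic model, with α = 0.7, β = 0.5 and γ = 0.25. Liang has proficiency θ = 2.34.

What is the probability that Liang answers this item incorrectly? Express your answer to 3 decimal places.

P(θ) = γ + (1 − γ) · 1 / (1 + exp(−α(θ − β)))
Exponent: 0.7 × (2.34 − 0.5) = 1.2880
1/(1 + e^{-1.2880}) = 0.7838
P = 0.25 + 0.75 × 0.7838 = 0.8379
P(incorrect) = 1 − 0.8379 = 0.1621

0.162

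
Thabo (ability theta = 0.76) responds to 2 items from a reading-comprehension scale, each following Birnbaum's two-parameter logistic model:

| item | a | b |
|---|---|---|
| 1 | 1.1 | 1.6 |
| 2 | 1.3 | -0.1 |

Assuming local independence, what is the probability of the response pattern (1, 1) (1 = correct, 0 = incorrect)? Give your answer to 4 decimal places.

P(theta) = 1 / (1 + exp(−a(theta − b)))
P_1 = 1/(1+e^{0.9240}) = 0.2841
P_2 = 1/(1+e^{-1.1180}) = 0.7536
L = P_1 × P_2 = 0.2841 × 0.7536 = 0.21414

0.2141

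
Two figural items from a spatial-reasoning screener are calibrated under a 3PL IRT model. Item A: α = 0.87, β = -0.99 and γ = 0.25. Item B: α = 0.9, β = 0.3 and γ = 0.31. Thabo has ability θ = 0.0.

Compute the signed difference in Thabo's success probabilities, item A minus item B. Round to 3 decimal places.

0.168

P(θ) = γ + (1 − γ) · 1 / (1 + exp(−α(θ − β)))
P_A = 0.7772
P_B = 0.6087
P_A − P_B = 0.1685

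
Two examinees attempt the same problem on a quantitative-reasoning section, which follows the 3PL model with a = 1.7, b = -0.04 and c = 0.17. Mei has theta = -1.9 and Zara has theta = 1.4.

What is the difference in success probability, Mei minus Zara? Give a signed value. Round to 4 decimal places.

-0.7302

P(theta) = c + (1 − c) · 1 / (1 + exp(−a(theta − b)))
P(Mei) = 0.2037  [exponent -3.1620]
P(Zara) = 0.9339  [exponent 2.4480]
Difference = 0.2037 − 0.9339 = -0.7302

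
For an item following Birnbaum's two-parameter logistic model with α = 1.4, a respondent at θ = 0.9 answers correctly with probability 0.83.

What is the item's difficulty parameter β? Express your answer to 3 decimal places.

P(θ) = 1 / (1 + exp(−α(θ − β)))
logit(0.83) = ln(0.83/0.17) = 1.5856
β = θ − logit/(α) = 0.9 − 1.5856/1.4000 = -0.2326

-0.233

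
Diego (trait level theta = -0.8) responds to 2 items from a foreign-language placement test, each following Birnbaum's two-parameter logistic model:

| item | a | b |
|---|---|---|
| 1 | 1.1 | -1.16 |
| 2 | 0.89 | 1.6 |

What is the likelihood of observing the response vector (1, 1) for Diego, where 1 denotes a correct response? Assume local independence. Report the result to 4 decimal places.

P(theta) = 1 / (1 + exp(−a(theta − b)))
P_1 = 1/(1+e^{-0.3960}) = 0.5977
P_2 = 1/(1+e^{2.1360}) = 0.1056
L = P_1 × P_2 = 0.5977 × 0.1056 = 0.06315

0.0631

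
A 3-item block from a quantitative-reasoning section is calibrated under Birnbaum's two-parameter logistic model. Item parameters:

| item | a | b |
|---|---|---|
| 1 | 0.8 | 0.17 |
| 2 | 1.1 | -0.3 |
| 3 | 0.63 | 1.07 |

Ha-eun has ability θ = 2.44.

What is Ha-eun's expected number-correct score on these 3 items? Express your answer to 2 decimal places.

P(θ) = 1 / (1 + exp(−a(θ − b)))
P_1 = 1/(1+e^{-1.8160}) = 0.8601
P_2 = 1/(1+e^{-3.0140}) = 0.9532
P_3 = 1/(1+e^{-0.8631}) = 0.7033
E[score] = 0.8601 + 0.9532 + 0.7033 = 2.5166

2.52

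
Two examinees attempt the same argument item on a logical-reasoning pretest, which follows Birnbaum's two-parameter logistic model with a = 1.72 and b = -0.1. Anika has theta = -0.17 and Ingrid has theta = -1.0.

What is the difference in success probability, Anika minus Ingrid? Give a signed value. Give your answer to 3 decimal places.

P(theta) = 1 / (1 + exp(−a(theta − b)))
P(Anika) = 0.4699  [exponent -0.1204]
P(Ingrid) = 0.1754  [exponent -1.5480]
Difference = 0.4699 − 0.1754 = 0.2946

0.295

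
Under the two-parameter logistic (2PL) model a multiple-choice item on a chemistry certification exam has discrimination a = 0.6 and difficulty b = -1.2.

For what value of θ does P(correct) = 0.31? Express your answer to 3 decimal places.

-2.534

P(θ) = 1 / (1 + exp(−a(θ − b)))
logit = ln(0.3100/0.6900) = -0.8001
θ = b + logit/(a) = -1.2 + (-0.8001)/0.6000 = -2.5335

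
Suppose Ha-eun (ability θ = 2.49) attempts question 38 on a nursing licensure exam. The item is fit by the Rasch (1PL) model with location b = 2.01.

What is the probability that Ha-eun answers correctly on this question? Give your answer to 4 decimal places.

P(θ) = 1 / (1 + exp(−(θ − b)))
Exponent: (2.49 − 2.01) = 0.4800
1/(1 + e^{-0.4800}) = 0.6177
P = 0.6177

0.6177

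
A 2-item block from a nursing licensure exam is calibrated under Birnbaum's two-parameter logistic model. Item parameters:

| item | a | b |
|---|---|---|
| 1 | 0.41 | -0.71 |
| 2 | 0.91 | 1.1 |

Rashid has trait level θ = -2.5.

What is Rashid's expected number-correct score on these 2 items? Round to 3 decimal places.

0.361

P(θ) = 1 / (1 + exp(−a(θ − b)))
P_1 = 1/(1+e^{0.7339}) = 0.3243
P_2 = 1/(1+e^{3.2760}) = 0.0364
E[score] = 0.3243 + 0.0364 = 0.3607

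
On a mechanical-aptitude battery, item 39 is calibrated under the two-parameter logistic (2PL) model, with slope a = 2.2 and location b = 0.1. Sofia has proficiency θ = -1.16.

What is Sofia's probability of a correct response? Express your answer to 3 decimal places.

0.059

P(θ) = 1 / (1 + exp(−a(θ − b)))
Exponent: 2.2 × (-1.16 − 0.1) = -2.7720
1/(1 + e^{2.7720}) = 0.0589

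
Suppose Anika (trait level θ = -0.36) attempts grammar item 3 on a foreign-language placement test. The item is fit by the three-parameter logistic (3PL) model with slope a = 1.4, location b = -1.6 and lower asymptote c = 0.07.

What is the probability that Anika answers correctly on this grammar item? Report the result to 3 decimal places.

P(θ) = c + (1 − c) · 1 / (1 + exp(−a(θ − b)))
Exponent: 1.4 × (-0.36 − (-1.6)) = 1.7360
1/(1 + e^{-1.7360}) = 0.8502
P = 0.07 + 0.93 × 0.8502 = 0.8607

0.861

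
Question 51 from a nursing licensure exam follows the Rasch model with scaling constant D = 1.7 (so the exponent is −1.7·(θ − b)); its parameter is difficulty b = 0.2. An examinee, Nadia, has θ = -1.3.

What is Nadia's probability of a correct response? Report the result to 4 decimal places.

0.0724

P(θ) = 1 / (1 + exp(−D·(θ − b)))
Exponent: 1.7 × (-1.3 − 0.2) = -2.5500
1/(1 + e^{2.5500}) = 0.0724
P = 0.0724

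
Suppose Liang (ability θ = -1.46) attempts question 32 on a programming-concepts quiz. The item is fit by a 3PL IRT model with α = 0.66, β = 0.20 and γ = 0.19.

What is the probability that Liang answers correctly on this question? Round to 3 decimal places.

0.393

P(θ) = γ + (1 − γ) · 1 / (1 + exp(−α(θ − β)))
Exponent: 0.66 × (-1.46 − 0.20) = -1.0956
1/(1 + e^{1.0956}) = 0.2506
P = 0.19 + 0.81 × 0.2506 = 0.3930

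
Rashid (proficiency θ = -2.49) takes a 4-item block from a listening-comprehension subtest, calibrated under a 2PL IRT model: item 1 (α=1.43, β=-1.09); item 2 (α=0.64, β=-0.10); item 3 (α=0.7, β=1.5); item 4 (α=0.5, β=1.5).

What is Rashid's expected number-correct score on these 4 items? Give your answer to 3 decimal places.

P(θ) = 1 / (1 + exp(−α(θ − β)))
P_1 = 1/(1+e^{2.0020}) = 0.1190
P_2 = 1/(1+e^{1.5296}) = 0.1781
P_3 = 1/(1+e^{2.7930}) = 0.0577
P_4 = 1/(1+e^{1.9950}) = 0.1197
E[score] = 0.1190 + 0.1781 + 0.0577 + 0.1197 = 0.4745

0.474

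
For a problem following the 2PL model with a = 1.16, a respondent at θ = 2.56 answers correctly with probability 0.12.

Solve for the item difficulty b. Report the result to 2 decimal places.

P(θ) = 1 / (1 + exp(−a(θ − b)))
logit(0.12) = ln(0.12/0.88) = -1.9924
b = θ − logit/(a) = 2.56 − (-1.9924)/1.1600 = 4.2776

4.28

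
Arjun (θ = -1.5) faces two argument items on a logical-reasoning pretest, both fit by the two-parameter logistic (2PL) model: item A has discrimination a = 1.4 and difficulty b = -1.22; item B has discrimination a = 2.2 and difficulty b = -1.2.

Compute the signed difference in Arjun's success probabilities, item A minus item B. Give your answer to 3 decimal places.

0.062

P(θ) = 1 / (1 + exp(−a(θ − b)))
P_A = 0.4032
P_B = 0.3407
P_A − P_B = 0.0625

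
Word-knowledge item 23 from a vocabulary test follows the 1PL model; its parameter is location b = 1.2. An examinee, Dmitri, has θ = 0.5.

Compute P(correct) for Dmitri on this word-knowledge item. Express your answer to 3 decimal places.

P(θ) = 1 / (1 + exp(−(θ − b)))
Exponent: (0.5 − 1.2) = -0.7000
1/(1 + e^{0.7000}) = 0.3318
P = 0.3318

0.332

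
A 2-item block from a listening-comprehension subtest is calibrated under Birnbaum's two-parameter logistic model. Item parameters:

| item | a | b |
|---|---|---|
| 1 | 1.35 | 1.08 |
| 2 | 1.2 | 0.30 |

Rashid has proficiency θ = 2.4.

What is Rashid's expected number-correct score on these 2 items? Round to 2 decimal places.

P(θ) = 1 / (1 + exp(−a(θ − b)))
P_1 = 1/(1+e^{-1.7820}) = 0.8559
P_2 = 1/(1+e^{-2.5200}) = 0.9255
E[score] = 0.8559 + 0.9255 = 1.7815

1.78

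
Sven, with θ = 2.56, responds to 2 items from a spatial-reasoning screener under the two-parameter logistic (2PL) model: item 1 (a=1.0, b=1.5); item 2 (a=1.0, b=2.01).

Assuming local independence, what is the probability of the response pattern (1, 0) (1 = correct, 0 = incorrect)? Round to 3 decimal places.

0.272

P(θ) = 1 / (1 + exp(−a(θ − b)))
P_1 = 1/(1+e^{-1.0600}) = 0.7427
P_2 = 1/(1+e^{-0.5500}) = 0.6341
L = P_1 × (1−P_2) = 0.7427 × 0.3659 = 0.27172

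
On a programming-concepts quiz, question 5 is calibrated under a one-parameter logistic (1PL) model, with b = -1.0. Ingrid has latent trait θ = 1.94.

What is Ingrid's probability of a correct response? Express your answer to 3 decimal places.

0.950

P(θ) = 1 / (1 + exp(−(θ − b)))
Exponent: (1.94 − (-1.0)) = 2.9400
1/(1 + e^{-2.9400}) = 0.9498
P = 0.9498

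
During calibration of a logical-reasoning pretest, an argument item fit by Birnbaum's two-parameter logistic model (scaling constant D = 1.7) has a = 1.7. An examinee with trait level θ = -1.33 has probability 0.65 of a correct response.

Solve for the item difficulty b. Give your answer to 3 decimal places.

P(θ) = 1 / (1 + exp(−D·a(θ − b)))
logit(0.65) = ln(0.65/0.35) = 0.6190
b = θ − logit/(1.7·a) = -1.33 − 0.6190/2.8900 = -1.5442

-1.544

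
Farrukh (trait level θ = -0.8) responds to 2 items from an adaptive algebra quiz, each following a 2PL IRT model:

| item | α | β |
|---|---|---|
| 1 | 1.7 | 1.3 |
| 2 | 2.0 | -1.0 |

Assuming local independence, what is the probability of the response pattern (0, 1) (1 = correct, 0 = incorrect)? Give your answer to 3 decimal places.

P(θ) = 1 / (1 + exp(−α(θ − β)))
P_1 = 1/(1+e^{3.5700}) = 0.0274
P_2 = 1/(1+e^{-0.4000}) = 0.5987
L = (1−P_1) × P_2 = 0.9726 × 0.5987 = 0.58229

0.582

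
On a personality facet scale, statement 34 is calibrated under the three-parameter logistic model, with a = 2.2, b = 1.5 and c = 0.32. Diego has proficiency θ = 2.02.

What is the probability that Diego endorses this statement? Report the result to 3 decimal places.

P(θ) = c + (1 − c) · 1 / (1 + exp(−a(θ − b)))
Exponent: 2.2 × (2.02 − 1.5) = 1.1440
1/(1 + e^{-1.1440}) = 0.7584
P = 0.32 + 0.68 × 0.7584 = 0.8357

0.836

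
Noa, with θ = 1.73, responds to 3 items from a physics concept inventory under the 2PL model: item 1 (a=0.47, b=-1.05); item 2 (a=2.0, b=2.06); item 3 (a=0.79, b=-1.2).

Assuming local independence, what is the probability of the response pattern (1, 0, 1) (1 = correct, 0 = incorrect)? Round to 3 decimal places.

0.472

P(θ) = 1 / (1 + exp(−a(θ − b)))
P_1 = 1/(1+e^{-1.3066}) = 0.7869
P_2 = 1/(1+e^{0.6600}) = 0.3407
P_3 = 1/(1+e^{-2.3147}) = 0.9101
L = P_1 × (1−P_2) × P_3 = 0.7869 × 0.6593 × 0.9101 = 0.47215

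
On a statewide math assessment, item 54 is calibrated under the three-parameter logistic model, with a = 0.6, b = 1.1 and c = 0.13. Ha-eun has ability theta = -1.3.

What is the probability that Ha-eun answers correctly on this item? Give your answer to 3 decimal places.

0.297

P(theta) = c + (1 − c) · 1 / (1 + exp(−a(theta − b)))
Exponent: 0.6 × (-1.3 − 1.1) = -1.4400
1/(1 + e^{1.4400}) = 0.1915
P = 0.13 + 0.87 × 0.1915 = 0.2966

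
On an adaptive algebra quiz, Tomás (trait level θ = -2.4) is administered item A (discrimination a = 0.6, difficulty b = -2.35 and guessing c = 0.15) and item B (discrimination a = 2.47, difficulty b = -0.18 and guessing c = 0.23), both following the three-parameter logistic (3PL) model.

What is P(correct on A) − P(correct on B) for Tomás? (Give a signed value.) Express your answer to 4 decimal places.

0.3354

P(θ) = c + (1 − c) · 1 / (1 + exp(−a(θ − b)))
P_A = 0.5686
P_B = 0.2332
P_A − P_B = 0.3354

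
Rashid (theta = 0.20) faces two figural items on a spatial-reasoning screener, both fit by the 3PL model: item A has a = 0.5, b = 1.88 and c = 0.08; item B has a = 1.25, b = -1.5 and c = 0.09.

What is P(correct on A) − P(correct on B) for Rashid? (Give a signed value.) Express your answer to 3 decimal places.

-0.545

P(theta) = c + (1 − c) · 1 / (1 + exp(−a(theta − b)))
P_A = 0.3574
P_B = 0.9029
P_A − P_B = -0.5455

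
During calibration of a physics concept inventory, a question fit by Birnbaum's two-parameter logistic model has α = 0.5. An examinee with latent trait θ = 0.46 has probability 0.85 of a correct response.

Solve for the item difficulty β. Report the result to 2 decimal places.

P(θ) = 1 / (1 + exp(−α(θ − β)))
logit(0.85) = ln(0.85/0.15) = 1.7346
β = θ − logit/(α) = 0.46 − 1.7346/0.5000 = -3.0092

-3.01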